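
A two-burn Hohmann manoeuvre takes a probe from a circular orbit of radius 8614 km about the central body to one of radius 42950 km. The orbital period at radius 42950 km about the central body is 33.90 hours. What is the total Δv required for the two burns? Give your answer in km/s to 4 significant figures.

Δv = 2.368 km/s

From Kepler's third law T² = 4π²r³/μ at r = 42950 km, T = 33.90 hours = 33.90 × 3600 s = 1.2204×10^5 s: μ = 4π²r³/T² = 2.10012×10^5 km³/s².
Transfer-ellipse semi-major axis a_t = (r₁ + r₂)/2 = (8614 + 42950)/2 = 25782 km.
Circular speed at r₁: v₁ = √(μ/r₁) = √(2.10012×10^5/8614) = 4.938 km/s.
Transfer-orbit speed at r₁ (v² = μ(2/r − 1/a)): v_p = √[μ(2/r₁ − 1/a_t)] = 6.373 km/s.
First burn Δv₁ = |v_p − v₁| = 1.435 km/s.
At r₂, v₂ = √(μ/r₂) = 2.2113 km/s.
Transfer-orbit speed at r₂: v_a = √[μ(2/r₂ − 1/a_t)] = 1.2782 km/s.
Second burn Δv₂ = |v₂ − v_a| = 0.9331 km/s.
Total Δv = Δv₁ + Δv₂ = 2.368 km/s.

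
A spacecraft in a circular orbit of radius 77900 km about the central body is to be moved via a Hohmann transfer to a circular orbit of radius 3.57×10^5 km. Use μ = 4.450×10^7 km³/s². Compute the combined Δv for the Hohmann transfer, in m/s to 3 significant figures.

Transfer-ellipse semi-major axis a_t = (r₁ + r₂)/2 = (77900 + 3.570×10^5)/2 = 2.1745×10^5 km.
Circular speed at r₁: v₁ = √(μ/r₁) = √(4.450×10^7/77900) = 23.9007 km/s.
Transfer-orbit speed at r₁ (vis-viva): v_p = √[μ(2/r₁ − 1/a_t)] = 30.6243 km/s.
First burn Δv₁ = |v_p − v₁| = 6.724 km/s.
At r₂, v₂ = √(μ/r₂) = 11.1647 km/s.
Transfer-orbit speed at r₂: v_a = √[μ(2/r₂ − 1/a_t)] = 6.68244 km/s.
Second burn Δv₂ = |v₂ − v_a| = 4.482 km/s.
Δv = Δv₁ + Δv₂ = 6.724 + 4.482 = 11.21 km/s.

Δv = 11200 m/s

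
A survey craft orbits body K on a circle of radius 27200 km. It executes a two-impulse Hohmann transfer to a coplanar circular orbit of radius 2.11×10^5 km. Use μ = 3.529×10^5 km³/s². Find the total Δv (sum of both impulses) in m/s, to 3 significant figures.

Δv = 1870 m/s

Semi-major axis of the transfer orbit: a_t = (27200 + 2.110×10^5)/2 = 1.191×10^5 km.
At r₁ the circular-orbit speed is v₁ = √(μ/r₁) = 3.6020 km/s.
On the transfer ellipse at r₁, vis-viva gives v_p = √[μ(2/r₁ − 1/a_t)] = 4.7943 km/s.
First burn Δv₁ = |v_p − v₁| = 1.1923 km/s.
At r₂, v₂ = √(μ/r₂) = 1.293256 km/s.
Transfer-orbit speed at r₂: v_a = √[μ(2/r₂ − 1/a_t)] = 0.6180351 km/s.
Second burn Δv₂ = |v₂ − v_a| = 0.67522 km/s.
Total Δv = Δv₁ + Δv₂ = 1.868 km/s.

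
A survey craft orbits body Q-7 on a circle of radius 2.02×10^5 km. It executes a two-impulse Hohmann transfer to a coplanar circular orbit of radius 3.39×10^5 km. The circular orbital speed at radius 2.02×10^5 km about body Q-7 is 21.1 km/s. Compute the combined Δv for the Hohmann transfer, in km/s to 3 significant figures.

Δv = 4.73 km/s

From the circular-orbit relation v² = μ/r at r = 2.02×10^5 km: μ = v²r = (21.1)² × 2.02×10^5 = 8.99324×10^7 km³/s².
Transfer-ellipse semi-major axis a_t = (r₁ + r₂)/2 = (2.020×10^5 + 3.390×10^5)/2 = 2.705×10^5 km.
At r₁ the circular-orbit speed is v₁ = √(μ/r₁) = 21.100 km/s.
On the transfer ellipse at r₁, v² = μ(2/r − 1/a) gives v_p = √[μ(2/r₁ − 1/a_t)] = 23.621 km/s.
First burn Δv₁ = |v_p − v₁| = 2.521 km/s.
Circular speed at r₂: v₂ = √(μ/r₂) = 16.288 km/s.
Transfer-orbit speed at r₂: v_a = √[μ(2/r₂ − 1/a_t)] = 14.075 km/s.
Second burn Δv₂ = |v₂ − v_a| = 2.213 km/s.
Δv = Δv₁ + Δv₂ = 2.521 + 2.213 = 4.734 km/s.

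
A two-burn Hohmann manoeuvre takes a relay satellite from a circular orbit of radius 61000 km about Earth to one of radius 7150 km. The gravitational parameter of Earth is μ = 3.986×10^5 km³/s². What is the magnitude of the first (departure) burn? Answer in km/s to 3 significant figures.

Δv₁ = 1.39 km/s

Semi-major axis of the transfer orbit: a_t = (61000 + 7150)/2 = 34075 km.
On the circular orbit at r = 61000 km, v_c = √(μ/r) = 2.556 km/s.
Vis-viva on the transfer ellipse at r = 61000 km gives v_t = √[μ(2/r − 1/a_t)] = 1.171 km/s.
Δv₁ = |v_t − v_c| = |1.171 − 2.556| = 1.385 km/s.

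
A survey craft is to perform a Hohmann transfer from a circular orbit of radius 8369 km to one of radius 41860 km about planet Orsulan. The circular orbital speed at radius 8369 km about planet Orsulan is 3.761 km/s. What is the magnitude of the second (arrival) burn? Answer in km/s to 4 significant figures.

Δv₂ = 0.7109 km/s

From the circular-orbit relation v² = μ/r at r = 8369 km: μ = v²r = (3.761)² × 8369 = 1.18381×10^5 km³/s².
The Hohmann ellipse has a_t = (r₁ + r₂)/2 = 25114.5 km.
On the circular orbit at r = 41860 km, v_c = √(μ/r) = 1.6817 km/s.
Vis-viva on the transfer ellipse at r = 41860 km gives v_t = √[μ(2/r − 1/a_t)] = 0.97077 km/s.
Δv₂ = |v_t − v_c| = |0.97077 − 1.6817| = 0.7109 km/s.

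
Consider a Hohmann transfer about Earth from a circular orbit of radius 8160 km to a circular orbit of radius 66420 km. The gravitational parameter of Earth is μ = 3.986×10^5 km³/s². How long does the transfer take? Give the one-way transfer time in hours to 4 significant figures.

t = 9.953 hours

Transfer-ellipse semi-major axis a_t = (r₁ + r₂)/2 = (8160 + 66420)/2 = 37290 km.
Half the transfer-orbit period gives t = π√(a_t³/μ) = 35830 s.
Converting: 35830 s ÷ 3600 s/hour = 9.953 hours.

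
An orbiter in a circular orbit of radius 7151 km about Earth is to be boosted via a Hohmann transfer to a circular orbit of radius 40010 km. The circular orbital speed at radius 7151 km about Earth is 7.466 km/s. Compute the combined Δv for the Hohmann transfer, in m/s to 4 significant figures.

From the circular-orbit relation v² = μ/r at r = 7151 km: μ = v²r = (7.466)² × 7151 = 3.98605×10^5 km³/s².
Semi-major axis of the transfer orbit: a_t = (7151 + 40010)/2 = 23580.5 km.
Circular speed at r₁: v₁ = √(μ/r₁) = √(3.98605×10^5/7151) = 7.466 km/s.
Transfer-orbit speed at r₁ (v² = μ(2/r − 1/a)): v_p = √[μ(2/r₁ − 1/a_t)] = 9.725 km/s.
First burn Δv₁ = |v_p − v₁| = 2.259 km/s.
At r₂, v₂ = √(μ/r₂) = 3.156 km/s.
Transfer-orbit speed at r₂: v_a = √[μ(2/r₂ − 1/a_t)] = 1.738 km/s.
Second burn Δv₂ = |v₂ − v_a| = 1.418 km/s.
Δv = Δv₁ + Δv₂ = 2.259 + 1.418 = 3.677 km/s.

Δv = 3677 m/s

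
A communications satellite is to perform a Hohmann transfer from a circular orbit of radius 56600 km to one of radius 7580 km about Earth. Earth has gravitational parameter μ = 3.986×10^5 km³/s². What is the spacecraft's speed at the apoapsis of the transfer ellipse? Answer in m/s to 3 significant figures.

Semi-major axis of the transfer orbit: a_t = (56600 + 7580)/2 = 32090 km.
At apoapsis, r = 56600 km.
Applying v² = μ(2/r − 1/a_t): v = 1.290 km/s.

v = 1290 m/s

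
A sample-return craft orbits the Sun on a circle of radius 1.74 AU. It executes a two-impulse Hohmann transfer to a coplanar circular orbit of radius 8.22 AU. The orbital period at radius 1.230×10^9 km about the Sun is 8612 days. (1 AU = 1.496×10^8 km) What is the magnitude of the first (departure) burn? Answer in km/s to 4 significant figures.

Δv₁ = 6.429 km/s

From Kepler's third law T² = 4π²r³/μ at r = 1.230×10^9 km, T = 8612 days = 8612 × 86400 s = 7.440768×10^8 s: μ = 4π²r³/T² = 1.32690×10^11 km³/s².
In km: r₁ = 1.74 × 1.496×10^8 = 2.60304×10^8 km; r₂ = 8.22 × 1.496×10^8 = 1.229712×10^9 km.
Semi-major axis of the transfer orbit: a_t = (2.60304×10^8 + 1.229712×10^9)/2 = 7.45008×10^8 km.
Circular speed at r = 2.60304×10^8 km: v_c = √(μ/r) = 22.578 km/s.
Transfer-orbit speed at the same r (vis-viva, a = a_t): v_t = √[μ(2/r − 1/a_t)] = 29.007 km/s.
Δv₁ = |v_t − v_c| = |29.007 − 22.578| = 6.429 km/s.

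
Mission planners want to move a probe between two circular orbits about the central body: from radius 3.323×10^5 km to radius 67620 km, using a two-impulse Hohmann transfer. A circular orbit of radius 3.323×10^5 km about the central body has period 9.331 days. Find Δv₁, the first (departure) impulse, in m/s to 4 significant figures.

Δv₁ = 1084 m/s

From Kepler's third law T² = 4π²r³/μ at r = 3.323×10^5 km, T = 9.331 days = 9.331 × 86400 s = 8.061984×10^5 s: μ = 4π²r³/T² = 2.22878×10^6 km³/s².
Transfer-ellipse semi-major axis a_t = (r₁ + r₂)/2 = (3.323×10^5 + 67620)/2 = 1.9996×10^5 km.
On the circular orbit at r = 3.323×10^5 km, v_c = √(μ/r) = 2.590 km/s.
Vis-viva on the transfer ellipse at r = 3.323×10^5 km gives v_t = √[μ(2/r − 1/a_t)] = 1.506 km/s.
Δv₁ = |v_t − v_c| = |1.506 − 2.590| = 1.084 km/s.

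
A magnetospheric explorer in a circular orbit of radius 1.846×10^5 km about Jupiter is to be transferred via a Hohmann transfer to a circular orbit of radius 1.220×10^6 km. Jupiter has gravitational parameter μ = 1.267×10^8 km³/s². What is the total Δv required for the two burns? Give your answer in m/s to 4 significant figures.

Δv = 13300 m/s

The Hohmann ellipse has a_t = (r₁ + r₂)/2 = 7.023×10^5 km.
Circular speed at r₁: v₁ = √(μ/r₁) = √(1.267×10^8/1.846×10^5) = 26.1983 km/s.
Transfer-orbit speed at r₁ (v² = μ(2/r − 1/a)): v_p = √[μ(2/r₁ − 1/a_t)] = 34.5296 km/s.
First burn Δv₁ = |v_p − v₁| = 8.331 km/s.
Circular speed at r₂: v₂ = √(μ/r₂) = 10.191 km/s.
Transfer-orbit speed at r₂: v_a = √[μ(2/r₂ − 1/a_t)] = 5.2247 km/s.
Second burn Δv₂ = |v₂ − v_a| = 4.966 km/s.
Total Δv = Δv₁ + Δv₂ = 13.30 km/s.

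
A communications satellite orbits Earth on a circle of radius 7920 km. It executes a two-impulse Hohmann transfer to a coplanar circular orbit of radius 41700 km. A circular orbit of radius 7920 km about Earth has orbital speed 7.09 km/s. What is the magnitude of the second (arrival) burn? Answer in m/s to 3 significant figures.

From the circular-orbit relation v² = μ/r at r = 7920 km: μ = v²r = (7.09)² × 7920 = 3.98123×10^5 km³/s².
Semi-major axis of the transfer orbit: a_t = (7920 + 41700)/2 = 24810 km.
On the circular orbit at r = 41700 km, v_c = √(μ/r) = 3.090 km/s.
Vis-viva on the transfer ellipse at r = 41700 km gives v_t = √[μ(2/r − 1/a_t)] = 1.746 km/s.
Δv₂ = |v_t − v_c| = |1.746 − 3.090| = 1.344 km/s.

Δv₂ = 1340 m/s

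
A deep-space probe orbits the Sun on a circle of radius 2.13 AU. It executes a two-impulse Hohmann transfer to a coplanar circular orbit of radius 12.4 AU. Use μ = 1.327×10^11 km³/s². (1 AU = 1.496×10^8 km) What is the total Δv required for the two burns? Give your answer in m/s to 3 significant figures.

In km: r₁ = 2.13 × 1.496×10^8 = 3.18648×10^8 km; r₂ = 12.4 × 1.496×10^8 = 1.85504×10^9 km.
Semi-major axis of the transfer orbit: a_t = (3.18648×10^8 + 1.85504×10^9)/2 = 1.086844×10^9 km.
Circular speed at r₁: v₁ = √(μ/r₁) = √(1.327×10^11/3.18648×10^8) = 20.407 km/s.
Transfer-orbit speed at r₁ (vis-viva equation): v_p = √[μ(2/r₁ − 1/a_t)] = 26.661 km/s.
First burn Δv₁ = |v_p − v₁| = 6.254 km/s.
At r₂, v₂ = √(μ/r₂) = 8.458 km/s.
Transfer-orbit speed at r₂: v_a = √[μ(2/r₂ − 1/a_t)] = 4.580 km/s.
Second burn Δv₂ = |v₂ − v_a| = 3.878 km/s.
Δv = Δv₁ + Δv₂ = 6.254 + 3.878 = 10.13 km/s.

Δv = 10100 m/s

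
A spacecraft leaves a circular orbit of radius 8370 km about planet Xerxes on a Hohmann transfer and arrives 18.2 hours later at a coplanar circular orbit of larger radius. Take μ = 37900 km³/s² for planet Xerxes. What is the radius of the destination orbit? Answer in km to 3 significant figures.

Transfer time t = 18.2 hours = 65520 s, and t = π√(a_t³/μ).
So a_t = (μ t²/π²)^(1/3) = (37900 × (65520)² / π²)^(1/3) = 25450 km.
Since a_t = (r₁ + r₂)/2, r₂ = 2a_t − r₁ = 2×25450 − 8370 = 42530 km.

r₂ = 42500 km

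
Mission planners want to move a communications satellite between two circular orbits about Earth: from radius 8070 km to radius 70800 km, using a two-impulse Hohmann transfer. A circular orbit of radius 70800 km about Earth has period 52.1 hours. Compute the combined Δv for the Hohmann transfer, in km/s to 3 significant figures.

Δv = 3.69 km/s

From Kepler's third law T² = 4π²r³/μ at r = 70800 km, T = 52.1 hours = 52.1 × 3600 s = 1.8756×10^5 s: μ = 4π²r³/T² = 3.98271×10^5 km³/s².
Transfer-ellipse semi-major axis a_t = (r₁ + r₂)/2 = (8070 + 70800)/2 = 39435 km.
At r₁ the circular-orbit speed is v₁ = √(μ/r₁) = 7.025 km/s.
On the transfer ellipse at r₁, vis-viva equation gives v_p = √[μ(2/r₁ − 1/a_t)] = 9.413 km/s.
First burn Δv₁ = |v_p − v₁| = 2.388 km/s.
Circular speed at r₂: v₂ = √(μ/r₂) = 2.372 km/s.
Transfer-orbit speed at r₂: v_a = √[μ(2/r₂ − 1/a_t)] = 1.073 km/s.
Second burn Δv₂ = |v₂ − v_a| = 1.299 km/s.
Total Δv = Δv₁ + Δv₂ = 3.687 km/s.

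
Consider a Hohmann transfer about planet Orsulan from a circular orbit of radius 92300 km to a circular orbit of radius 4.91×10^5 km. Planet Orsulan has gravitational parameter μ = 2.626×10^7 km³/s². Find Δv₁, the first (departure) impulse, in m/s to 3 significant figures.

Transfer-ellipse semi-major axis a_t = (r₁ + r₂)/2 = (92300 + 4.910×10^5)/2 = 2.9165×10^5 km.
Circular speed at r = 92300 km: v_c = √(μ/r) = 16.867 km/s.
Vis-viva on the transfer ellipse at r = 92300 km gives v_t = √[μ(2/r − 1/a_t)] = 21.885 km/s.
Δv₁ = |v_t − v_c| = |21.885 − 16.867| = 5.018 km/s.

Δv₁ = 5020 m/s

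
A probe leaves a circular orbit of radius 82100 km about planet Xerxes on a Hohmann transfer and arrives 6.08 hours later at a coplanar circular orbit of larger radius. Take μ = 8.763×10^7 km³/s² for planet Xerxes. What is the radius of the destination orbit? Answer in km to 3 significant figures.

r₂ = 2.42×10^5 km

Transfer time t = 6.08 hours = 21888 s, and t = π√(a_t³/μ).
So a_t = (μ t²/π²)^(1/3) = (8.763×10^7 × (21888)² / π²)^(1/3) = 1.6203×10^5 km.
Since a_t = (r₁ + r₂)/2, r₂ = 2a_t − r₁ = 2×1.6203×10^5 − 82100 = 2.4196×10^5 km.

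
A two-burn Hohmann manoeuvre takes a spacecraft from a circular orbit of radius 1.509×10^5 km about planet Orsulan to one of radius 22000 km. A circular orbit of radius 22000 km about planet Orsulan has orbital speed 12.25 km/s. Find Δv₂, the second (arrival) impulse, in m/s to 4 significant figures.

From the circular-orbit relation v² = μ/r at r = 22000 km: μ = v²r = (12.25)² × 22000 = 3.30138×10^6 km³/s².
Semi-major axis of the transfer orbit: a_t = (1.509×10^5 + 22000)/2 = 86450 km.
Circular speed at r = 22000 km: v_c = √(μ/r) = 12.250 km/s.
Transfer-orbit speed at the same r (vis-viva, a = a_t): v_t = √[μ(2/r − 1/a_t)] = 16.184 km/s.
Δv₂ = |v_t − v_c| = |16.184 − 12.250| = 3.934 km/s.

Δv₂ = 3934 m/s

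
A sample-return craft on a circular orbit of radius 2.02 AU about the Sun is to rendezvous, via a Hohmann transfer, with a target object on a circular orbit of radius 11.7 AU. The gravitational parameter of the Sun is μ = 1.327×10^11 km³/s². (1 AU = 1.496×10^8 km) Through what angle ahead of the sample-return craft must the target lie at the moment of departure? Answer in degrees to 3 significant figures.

In km: r₁ = 2.02 × 1.496×10^8 = 3.02192×10^8 km; r₂ = 11.7 × 1.496×10^8 = 1.75032×10^9 km.
Transfer-ellipse semi-major axis a_t = (r₁ + r₂)/2 = (3.02192×10^8 + 1.75032×10^9)/2 = 1.026256×10^9 km.
Transfer time t = π√(a_t³/μ) = 2.835×10^8 s.
Target angular speed ω₂ = √(μ/r₂³) = 4.975×10^-9 rad/s.
Angle swept by the target during transfer: ω₂·t = 1.4104 rad = 80.81°.
The sample-return craft traverses 180° on the transfer ellipse, so the target must lead by 180° − 80.81° = 99.2°.

φ = 99.2°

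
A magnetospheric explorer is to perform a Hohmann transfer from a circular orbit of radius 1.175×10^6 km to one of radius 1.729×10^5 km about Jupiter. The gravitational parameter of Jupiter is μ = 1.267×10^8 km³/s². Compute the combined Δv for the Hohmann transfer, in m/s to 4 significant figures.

The Hohmann ellipse has a_t = (r₁ + r₂)/2 = 6.7395×10^5 km.
At r₁ the circular-orbit speed is v₁ = √(μ/r₁) = 10.38411 km/s.
On the transfer ellipse at r₁, vis-viva gives v_a = √[μ(2/r₁ − 1/a_t)] = 5.259604 km/s.
First burn Δv₁ = |v_a − v₁| = 5.125 km/s.
At r₂, v₂ = √(μ/r₂) = 27.070 km/s.
Transfer-orbit speed at r₂: v_p = √[μ(2/r₂ − 1/a_t)] = 35.743 km/s.
Second burn Δv₂ = |v₂ − v_p| = 8.673 km/s.
Δv = Δv₁ + Δv₂ = 5.125 + 8.673 = 13.80 km/s.

Δv = 13800 m/s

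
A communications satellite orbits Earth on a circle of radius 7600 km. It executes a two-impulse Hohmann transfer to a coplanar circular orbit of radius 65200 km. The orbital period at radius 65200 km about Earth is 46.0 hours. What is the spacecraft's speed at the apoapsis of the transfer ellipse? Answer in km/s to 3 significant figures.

From Kepler's third law T² = 4π²r³/μ at r = 65200 km, T = 46.0 hours = 46.0 × 3600 s = 1.656×10^5 s: μ = 4π²r³/T² = 3.99008×10^5 km³/s².
Semi-major axis of the transfer orbit: a_t = (7600 + 65200)/2 = 36400 km.
The apoapsis of the transfer ellipse is at r = 65200 km.
Vis-viva: v = √[μ(2/r − 1/a_t)] = √[3.99008×10^5 × (2/65200 − 1/36400)] = 1.130 km/s.

v = 1.13 km/s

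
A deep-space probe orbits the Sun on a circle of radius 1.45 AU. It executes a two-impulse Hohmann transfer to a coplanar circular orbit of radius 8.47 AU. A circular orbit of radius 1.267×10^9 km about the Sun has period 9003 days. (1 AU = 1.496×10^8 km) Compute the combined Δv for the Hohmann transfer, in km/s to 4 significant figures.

From Kepler's third law T² = 4π²r³/μ at r = 1.267×10^9 km, T = 9003 days = 9003 × 86400 s = 7.778592×10^8 s: μ = 4π²r³/T² = 1.32705×10^11 km³/s².
In km: r₁ = 1.45 × 1.496×10^8 = 2.1692×10^8 km; r₂ = 8.47 × 1.496×10^8 = 1.267112×10^9 km.
The Hohmann ellipse has a_t = (r₁ + r₂)/2 = 7.42016×10^8 km.
Circular speed at r₁: v₁ = √(μ/r₁) = √(1.32705×10^11/2.1692×10^8) = 24.734 km/s.
On the transfer ellipse at r₁, vis-viva equation gives v_p = √[μ(2/r₁ − 1/a_t)] = 32.322 km/s.
First burn Δv₁ = |v_p − v₁| = 7.588 km/s.
Circular speed at r₂: v₂ = √(μ/r₂) = 10.234 km/s.
Transfer-orbit speed at r₂: v_a = √[μ(2/r₂ − 1/a_t)] = 5.5332 km/s.
Second burn Δv₂ = |v₂ − v_a| = 4.701 km/s.
Total Δv = Δv₁ + Δv₂ = 12.29 km/s.

Δv = 12.29 km/s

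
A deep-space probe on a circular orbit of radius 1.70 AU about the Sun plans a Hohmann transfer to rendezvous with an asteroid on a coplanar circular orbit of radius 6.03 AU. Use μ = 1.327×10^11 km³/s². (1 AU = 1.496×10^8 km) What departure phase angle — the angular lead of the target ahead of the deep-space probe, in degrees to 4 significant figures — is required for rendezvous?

In km: r₁ = 1.70 × 1.496×10^8 = 2.5432×10^8 km; r₂ = 6.03 × 1.496×10^8 = 9.02088×10^8 km.
Transfer-ellipse semi-major axis a_t = (r₁ + r₂)/2 = (2.5432×10^8 + 9.02088×10^8)/2 = 5.78204×10^8 km.
The half-period of the transfer ellipse is t = π√(a_t³/μ) = 1.1990×10^8 s.
Target angular speed ω₂ = √(μ/r₂³) = 1.3445×10^-8 rad/s.
Angle swept by the target during transfer: ω₂·t = 1.6121 rad = 92.37°.
Arrival is 180° from departure on the ellipse, so φ = 180° − 92.37° = 87.63°.

φ = 87.63°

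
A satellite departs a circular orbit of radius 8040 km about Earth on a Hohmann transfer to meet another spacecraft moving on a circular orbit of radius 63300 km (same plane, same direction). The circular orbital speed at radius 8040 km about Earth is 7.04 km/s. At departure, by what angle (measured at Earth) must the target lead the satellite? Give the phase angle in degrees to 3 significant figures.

From the circular-orbit relation v² = μ/r at r = 8040 km: μ = v²r = (7.04)² × 8040 = 3.98475×10^5 km³/s².
Transfer-ellipse semi-major axis a_t = (r₁ + r₂)/2 = (8040 + 63300)/2 = 35670 km.
Transfer time t = π√(a_t³/μ) = 33528 s.
The target's mean motion on its circular orbit is ω₂ = √(μ/r₂³) = 3.9636×10^-5 rad/s.
Angle swept by the target during transfer: ω₂·t = 1.3289 rad = 76.14°.
The satellite traverses 180° on the transfer ellipse, so the target must lead by 180° − 76.14° = 104°.

φ = 104°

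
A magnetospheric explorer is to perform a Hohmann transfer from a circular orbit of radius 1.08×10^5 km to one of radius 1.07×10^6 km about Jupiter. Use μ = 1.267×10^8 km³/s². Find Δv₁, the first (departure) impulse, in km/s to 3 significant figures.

Semi-major axis of the transfer orbit: a_t = (1.080×10^5 + 1.070×10^6)/2 = 5.890×10^5 km.
Circular speed at r = 1.080×10^5 km: v_c = √(μ/r) = 34.25 km/s.
Vis-viva on the transfer ellipse at r = 1.080×10^5 km gives v_t = √[μ(2/r − 1/a_t)] = 46.16 km/s.
Δv₁ = |v_t − v_c| = |46.16 − 34.25| = 11.91 km/s.

Δv₁ = 11.9 km/s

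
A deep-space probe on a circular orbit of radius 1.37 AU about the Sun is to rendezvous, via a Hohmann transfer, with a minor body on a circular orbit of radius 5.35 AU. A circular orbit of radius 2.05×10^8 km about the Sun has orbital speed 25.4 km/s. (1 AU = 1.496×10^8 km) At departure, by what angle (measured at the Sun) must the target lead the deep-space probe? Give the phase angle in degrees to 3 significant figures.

φ = 90.4°

From the circular-orbit relation v² = μ/r at r = 2.05×10^8 km: μ = v²r = (25.4)² × 2.05×10^8 = 1.32258×10^11 km³/s².
In km: r₁ = 1.37 × 1.496×10^8 = 2.04952×10^8 km; r₂ = 5.35 × 1.496×10^8 = 8.0036×10^8 km.
Transfer-ellipse semi-major axis a_t = (r₁ + r₂)/2 = (2.04952×10^8 + 8.0036×10^8)/2 = 5.02656×10^8 km.
Transfer time t = π√(a_t³/μ) = 9.7352×10^7 s.
Target angular speed ω₂ = √(μ/r₂³) = 1.6061×10^-8 rad/s.
Angle swept by the target during transfer: ω₂·t = 1.5636 rad = 89.59°.
Arrival is 180° from departure on the ellipse, so φ = 180° − 89.59° = 90.4°.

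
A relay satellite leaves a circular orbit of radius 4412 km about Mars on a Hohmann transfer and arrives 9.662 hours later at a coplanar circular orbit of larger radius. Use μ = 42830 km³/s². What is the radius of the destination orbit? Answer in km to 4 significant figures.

Transfer time t = 9.662 hours = 34783.2 s, and t = π√(a_t³/μ).
So a_t = (μ t²/π²)^(1/3) = (42830 × (34783.2)² / π²)^(1/3) = 17381 km.
Since a_t = (r₁ + r₂)/2, r₂ = 2a_t − r₁ = 2×17381 − 4412 = 30350 km.

r₂ = 30350 km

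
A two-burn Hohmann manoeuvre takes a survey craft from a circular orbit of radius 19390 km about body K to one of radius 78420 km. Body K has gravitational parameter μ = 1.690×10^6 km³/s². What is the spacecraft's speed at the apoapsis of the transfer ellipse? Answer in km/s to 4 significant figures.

The Hohmann ellipse has a_t = (r₁ + r₂)/2 = 48905 km.
At apoapsis, r = 78420 km.
Applying v² = μ(2/r − 1/a_t): v = 2.923 km/s.

v = 2.923 km/s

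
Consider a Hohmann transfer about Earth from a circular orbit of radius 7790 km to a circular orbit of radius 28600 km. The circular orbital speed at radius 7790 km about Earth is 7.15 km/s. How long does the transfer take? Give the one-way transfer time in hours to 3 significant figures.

t = 3.39 hours

From the circular-orbit relation v² = μ/r at r = 7790 km: μ = v²r = (7.15)² × 7790 = 3.98244×10^5 km³/s².
Transfer-ellipse semi-major axis a_t = (r₁ + r₂)/2 = (7790 + 28600)/2 = 18195 km.
By Kepler's third law the transfer-orbit period is T = 2π√(a_t³/μ), so t = T/2 = 12220 s.
Converting: 12220 s ÷ 3600 s/hour = 3.39 hours.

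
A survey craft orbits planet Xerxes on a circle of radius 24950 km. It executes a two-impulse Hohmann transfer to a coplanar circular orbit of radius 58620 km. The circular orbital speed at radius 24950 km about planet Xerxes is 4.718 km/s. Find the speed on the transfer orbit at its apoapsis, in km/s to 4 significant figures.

v = 2.378 km/s

From the circular-orbit relation v² = μ/r at r = 24950 km: μ = v²r = (4.718)² × 24950 = 5.55375×10^5 km³/s².
Transfer-ellipse semi-major axis a_t = (r₁ + r₂)/2 = (24950 + 58620)/2 = 41785 km.
At apoapsis, r = 58620 km.
From the vis-viva equation, v = √[μ(2/r − 1/a_t)] = 2.378 km/s.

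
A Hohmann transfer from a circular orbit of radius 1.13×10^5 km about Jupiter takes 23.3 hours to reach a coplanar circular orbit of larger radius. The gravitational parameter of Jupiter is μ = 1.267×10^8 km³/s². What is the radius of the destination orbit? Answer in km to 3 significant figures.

Transfer time t = 23.3 hours = 83880 s, and t = π√(a_t³/μ).
So a_t = (μ t²/π²)^(1/3) = (1.267×10^8 × (83880)² / π²)^(1/3) = 4.4867×10^5 km.
Since a_t = (r₁ + r₂)/2, r₂ = 2a_t − r₁ = 2×4.4867×10^5 − 1.130×10^5 = 7.8434×10^5 km.

r₂ = 7.84×10^5 km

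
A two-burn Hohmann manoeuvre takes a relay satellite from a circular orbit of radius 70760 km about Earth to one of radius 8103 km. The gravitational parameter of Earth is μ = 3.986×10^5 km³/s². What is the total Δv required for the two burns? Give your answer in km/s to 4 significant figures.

Δv = 3.679 km/s

Semi-major axis of the transfer orbit: a_t = (70760 + 8103)/2 = 39431.5 km.
Circular speed at r₁: v₁ = √(μ/r₁) = √(3.986×10^5/70760) = 2.3734 km/s.
On the transfer ellipse at r₁, vis-viva gives v_a = √[μ(2/r₁ − 1/a_t)] = 1.0759 km/s.
First burn Δv₁ = |v_a − v₁| = 1.2975 km/s.
At r₂, v₂ = √(μ/r₂) = 7.0137 km/s.
Transfer-orbit speed at r₂: v_p = √[μ(2/r₂ − 1/a_t)] = 9.3955 km/s.
Second burn Δv₂ = |v₂ − v_p| = 2.3818 km/s.
Total Δv = Δv₁ + Δv₂ = 3.679 km/s.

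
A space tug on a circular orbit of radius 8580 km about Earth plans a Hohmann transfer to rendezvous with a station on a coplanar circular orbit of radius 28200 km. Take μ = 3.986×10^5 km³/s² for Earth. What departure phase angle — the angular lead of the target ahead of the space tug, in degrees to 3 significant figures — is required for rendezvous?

Transfer-ellipse semi-major axis a_t = (r₁ + r₂)/2 = (8580 + 28200)/2 = 18390 km.
Transfer time t = π√(a_t³/μ) = 12409 s.
Target angular speed ω₂ = √(μ/r₂³) = 1.3332×10^-4 rad/s.
Angle swept by the target during transfer: ω₂·t = 1.6544 rad = 94.79°.
Arrival is 180° from departure on the ellipse, so φ = 180° − 94.79° = 85.2°.

φ = 85.2°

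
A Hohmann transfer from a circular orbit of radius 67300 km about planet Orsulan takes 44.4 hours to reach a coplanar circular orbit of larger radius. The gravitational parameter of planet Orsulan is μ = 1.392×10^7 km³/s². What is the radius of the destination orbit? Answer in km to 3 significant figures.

Transfer time t = 44.4 hours = 1.5984×10^5 s, and t = π√(a_t³/μ).
So a_t = (μ t²/π²)^(1/3) = (1.392×10^7 × (1.5984×10^5)² / π²)^(1/3) = 3.3030×10^5 km.
Since a_t = (r₁ + r₂)/2, r₂ = 2a_t − r₁ = 2×3.3030×10^5 − 67300 = 5.933×10^5 km.

r₂ = 5.93×10^5 km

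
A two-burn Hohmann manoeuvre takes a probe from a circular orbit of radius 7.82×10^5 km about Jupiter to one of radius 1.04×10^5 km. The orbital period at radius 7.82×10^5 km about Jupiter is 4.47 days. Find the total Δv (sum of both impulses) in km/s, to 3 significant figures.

From Kepler's third law T² = 4π²r³/μ at r = 7.82×10^5 km, T = 4.47 days = 4.47 × 86400 s = 3.86208×10^5 s: μ = 4π²r³/T² = 1.26572×10^8 km³/s².
Transfer-ellipse semi-major axis a_t = (r₁ + r₂)/2 = (7.820×10^5 + 1.040×10^5)/2 = 4.430×10^5 km.
Circular speed at r₁: v₁ = √(μ/r₁) = √(1.26572×10^8/7.820×10^5) = 12.722 km/s.
Transfer-orbit speed at r₁ (vis-viva equation): v_a = √[μ(2/r₁ − 1/a_t)] = 6.1642 km/s.
First burn Δv₁ = |v_a − v₁| = 6.558 km/s.
Circular speed at r₂: v₂ = √(μ/r₂) = 34.89 km/s.
Transfer-orbit speed at r₂: v_p = √[μ(2/r₂ − 1/a_t)] = 46.35 km/s.
Second burn Δv₂ = |v₂ − v_p| = 11.46 km/s.
Δv = Δv₁ + Δv₂ = 6.558 + 11.46 = 18.02 km/s.

Δv = 18.0 km/s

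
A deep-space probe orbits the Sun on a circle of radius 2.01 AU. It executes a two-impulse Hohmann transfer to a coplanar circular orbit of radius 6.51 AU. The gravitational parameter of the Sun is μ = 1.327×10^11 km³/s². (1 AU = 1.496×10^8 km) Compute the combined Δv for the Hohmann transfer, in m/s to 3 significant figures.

In km: r₁ = 2.01 × 1.496×10^8 = 3.00696×10^8 km; r₂ = 6.51 × 1.496×10^8 = 9.73896×10^8 km.
The Hohmann ellipse has a_t = (r₁ + r₂)/2 = 6.37296×10^8 km.
At r₁ the circular-orbit speed is v₁ = √(μ/r₁) = 21.007 km/s.
On the transfer ellipse at r₁, vis-viva equation gives v_p = √[μ(2/r₁ − 1/a_t)] = 25.969 km/s.
First burn Δv₁ = |v_p − v₁| = 4.962 km/s.
Circular speed at r₂: v₂ = √(μ/r₂) = 11.673 km/s.
Transfer-orbit speed at r₂: v_a = √[μ(2/r₂ − 1/a_t)] = 8.0181 km/s.
Second burn Δv₂ = |v₂ − v_a| = 3.655 km/s.
Total Δv = Δv₁ + Δv₂ = 8.617 km/s.

Δv = 8620 m/s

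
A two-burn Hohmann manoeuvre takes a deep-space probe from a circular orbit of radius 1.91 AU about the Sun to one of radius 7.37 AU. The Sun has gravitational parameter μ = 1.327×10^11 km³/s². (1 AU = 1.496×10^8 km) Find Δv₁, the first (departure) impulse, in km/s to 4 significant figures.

Δv₁ = 5.610 km/s

In km: r₁ = 1.91 × 1.496×10^8 = 2.85736×10^8 km; r₂ = 7.37 × 1.496×10^8 = 1.102552×10^9 km.
Semi-major axis of the transfer orbit: a_t = (2.85736×10^8 + 1.102552×10^9)/2 = 6.94144×10^8 km.
Circular speed at r = 2.85736×10^8 km: v_c = √(μ/r) = 21.55 km/s.
Vis-viva on the transfer ellipse at r = 2.85736×10^8 km gives v_t = √[μ(2/r − 1/a_t)] = 27.16 km/s.
Δv₁ = |v_t − v_c| = |27.16 − 21.55| = 5.610 km/s.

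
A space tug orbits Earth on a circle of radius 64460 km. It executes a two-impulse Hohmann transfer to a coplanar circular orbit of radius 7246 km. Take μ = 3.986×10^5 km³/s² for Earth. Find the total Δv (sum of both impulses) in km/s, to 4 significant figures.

Δv = 3.897 km/s

Semi-major axis of the transfer orbit: a_t = (64460 + 7246)/2 = 35853 km.
At r₁ the circular-orbit speed is v₁ = √(μ/r₁) = 2.487 km/s.
Transfer-orbit speed at r₁ (vis-viva equation): v_a = √[μ(2/r₁ − 1/a_t)] = 1.118 km/s.
First burn Δv₁ = |v_a − v₁| = 1.369 km/s.
Circular speed at r₂: v₂ = √(μ/r₂) = 7.417 km/s.
Transfer-orbit speed at r₂: v_p = √[μ(2/r₂ − 1/a_t)] = 9.945 km/s.
Second burn Δv₂ = |v₂ − v_p| = 2.528 km/s.
Δv = Δv₁ + Δv₂ = 1.369 + 2.528 = 3.897 km/s.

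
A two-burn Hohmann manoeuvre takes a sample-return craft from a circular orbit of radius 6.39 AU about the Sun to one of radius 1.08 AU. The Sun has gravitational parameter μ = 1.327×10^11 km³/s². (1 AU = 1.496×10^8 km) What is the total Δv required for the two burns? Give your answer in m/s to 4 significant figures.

Δv = 14270 m/s

In km: r₁ = 6.39 × 1.496×10^8 = 9.55944×10^8 km; r₂ = 1.08 × 1.496×10^8 = 1.61568×10^8 km.
The Hohmann ellipse has a_t = (r₁ + r₂)/2 = 5.58756×10^8 km.
At r₁ the circular-orbit speed is v₁ = √(μ/r₁) = 11.782 km/s.
On the transfer ellipse at r₁, vis-viva gives v_a = √[μ(2/r₁ − 1/a_t)] = 6.3356 km/s.
First burn Δv₁ = |v_a − v₁| = 5.446 km/s.
At r₂, v₂ = √(μ/r₂) = 28.6588 km/s.
Transfer-orbit speed at r₂: v_p = √[μ(2/r₂ − 1/a_t)] = 37.4855 km/s.
Second burn Δv₂ = |v₂ − v_p| = 8.827 km/s.
Δv = Δv₁ + Δv₂ = 5.446 + 8.827 = 14.27 km/s.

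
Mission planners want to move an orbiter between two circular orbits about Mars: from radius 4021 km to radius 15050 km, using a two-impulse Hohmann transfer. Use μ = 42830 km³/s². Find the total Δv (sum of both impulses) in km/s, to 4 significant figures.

The Hohmann ellipse has a_t = (r₁ + r₂)/2 = 9535.5 km.
At r₁ the circular-orbit speed is v₁ = √(μ/r₁) = 3.2637 km/s.
On the transfer ellipse at r₁, vis-viva gives v_p = √[μ(2/r₁ − 1/a_t)] = 4.1002 km/s.
First burn Δv₁ = |v_p − v₁| = 0.8365 km/s.
Circular speed at r₂: v₂ = √(μ/r₂) = 1.6870 km/s.
Transfer-orbit speed at r₂: v_a = √[μ(2/r₂ − 1/a_t)] = 1.0955 km/s.
Second burn Δv₂ = |v₂ − v_a| = 0.5915 km/s.
Total Δv = Δv₁ + Δv₂ = 1.428 km/s.

Δv = 1.428 km/s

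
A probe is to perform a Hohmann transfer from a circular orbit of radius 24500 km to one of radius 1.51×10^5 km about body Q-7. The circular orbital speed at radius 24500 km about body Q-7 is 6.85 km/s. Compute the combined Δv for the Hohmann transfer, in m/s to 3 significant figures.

From the circular-orbit relation v² = μ/r at r = 24500 km: μ = v²r = (6.85)² × 24500 = 1.14960×10^6 km³/s².
Semi-major axis of the transfer orbit: a_t = (24500 + 1.510×10^5)/2 = 87750 km.
Circular speed at r₁: v₁ = √(μ/r₁) = √(1.14960×10^6/24500) = 6.850 km/s.
On the transfer ellipse at r₁, vis-viva gives v_p = √[μ(2/r₁ − 1/a_t)] = 8.986 km/s.
First burn Δv₁ = |v_p − v₁| = 2.136 km/s.
At r₂, v₂ = √(μ/r₂) = 2.759 km/s.
Transfer-orbit speed at r₂: v_a = √[μ(2/r₂ − 1/a_t)] = 1.458 km/s.
Second burn Δv₂ = |v₂ − v_a| = 1.301 km/s.
Total Δv = Δv₁ + Δv₂ = 3.437 km/s.

Δv = 3440 m/s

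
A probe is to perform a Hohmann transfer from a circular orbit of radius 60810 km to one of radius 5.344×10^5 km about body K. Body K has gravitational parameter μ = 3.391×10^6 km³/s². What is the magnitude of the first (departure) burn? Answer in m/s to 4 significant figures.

Transfer-ellipse semi-major axis a_t = (r₁ + r₂)/2 = (60810 + 5.344×10^5)/2 = 2.97605×10^5 km.
Circular speed at r = 60810 km: v_c = √(μ/r) = 7.46752 km/s.
Vis-viva on the transfer ellipse at r = 60810 km gives v_t = √[μ(2/r − 1/a_t)] = 10.0067 km/s.
Δv₁ = |v_t − v_c| = |10.0067 − 7.46752| = 2.539 km/s.

Δv₁ = 2539 m/s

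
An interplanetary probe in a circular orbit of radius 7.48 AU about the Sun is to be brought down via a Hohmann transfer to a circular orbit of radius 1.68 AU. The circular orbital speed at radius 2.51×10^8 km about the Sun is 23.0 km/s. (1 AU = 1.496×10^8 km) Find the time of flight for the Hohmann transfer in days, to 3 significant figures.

From the circular-orbit relation v² = μ/r at r = 2.51×10^8 km: μ = v²r = (23.0)² × 2.51×10^8 = 1.32779×10^11 km³/s².
In km: r₁ = 7.48 × 1.496×10^8 = 1.119008×10^9 km; r₂ = 1.68 × 1.496×10^8 = 2.51328×10^8 km.
The Hohmann ellipse has a_t = (r₁ + r₂)/2 = 6.85168×10^8 km.
Transfer time t = π√(a_t³/μ) = π√((6.85168×10^8)³ / 1.32779×10^11) = 1.546×10^8 s.
Converting: 1.546×10^8 s ÷ 86400 s/day = 1790 days.

t = 1790 days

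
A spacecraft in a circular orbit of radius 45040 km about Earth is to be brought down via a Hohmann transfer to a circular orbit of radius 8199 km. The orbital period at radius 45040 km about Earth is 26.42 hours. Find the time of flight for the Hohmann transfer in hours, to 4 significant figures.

From Kepler's third law T² = 4π²r³/μ at r = 45040 km, T = 26.42 hours = 26.42 × 3600 s = 95112 s: μ = 4π²r³/T² = 3.98735×10^5 km³/s².
Transfer-ellipse semi-major axis a_t = (r₁ + r₂)/2 = (45040 + 8199)/2 = 26619.5 km.
Transfer time t = π√(a_t³/μ) = π√((26619.5)³ / 3.98735×10^5) = 21608 s.
Converting: 21608 s ÷ 3600 s/hour = 6.002 hours.

t = 6.002 hours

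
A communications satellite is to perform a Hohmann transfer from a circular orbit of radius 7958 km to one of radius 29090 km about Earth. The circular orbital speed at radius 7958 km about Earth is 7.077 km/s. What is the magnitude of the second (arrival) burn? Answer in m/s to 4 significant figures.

Δv₂ = 1275 m/s

From the circular-orbit relation v² = μ/r at r = 7958 km: μ = v²r = (7.077)² × 7958 = 3.98568×10^5 km³/s².
Semi-major axis of the transfer orbit: a_t = (7958 + 29090)/2 = 18524 km.
On the circular orbit at r = 29090 km, v_c = √(μ/r) = 3.7015 km/s.
Transfer-orbit speed at the same r (vis-viva, a = a_t): v_t = √[μ(2/r − 1/a_t)] = 2.4261 km/s.
Δv₂ = |v_t − v_c| = |2.4261 − 3.7015| = 1.275 km/s.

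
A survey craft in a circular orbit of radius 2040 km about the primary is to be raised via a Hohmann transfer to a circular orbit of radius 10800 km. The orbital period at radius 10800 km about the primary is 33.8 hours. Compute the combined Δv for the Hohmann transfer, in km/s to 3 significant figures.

Δv = 0.624 km/s

From Kepler's third law T² = 4π²r³/μ at r = 10800 km, T = 33.8 hours = 33.8 × 3600 s = 1.2168×10^5 s: μ = 4π²r³/T² = 3358.87 km³/s².
Transfer-ellipse semi-major axis a_t = (r₁ + r₂)/2 = (2040 + 10800)/2 = 6420 km.
At r₁ the circular-orbit speed is v₁ = √(μ/r₁) = 1.2832 km/s.
On the transfer ellipse at r₁, v² = μ(2/r − 1/a) gives v_p = √[μ(2/r₁ − 1/a_t)] = 1.6643 km/s.
First burn Δv₁ = |v_p − v₁| = 0.3811 km/s.
Circular speed at r₂: v₂ = √(μ/r₂) = 0.5577 km/s.
Transfer-orbit speed at r₂: v_a = √[μ(2/r₂ − 1/a_t)] = 0.3144 km/s.
Second burn Δv₂ = |v₂ − v_a| = 0.2433 km/s.
Total Δv = Δv₁ + Δv₂ = 0.6244 km/s.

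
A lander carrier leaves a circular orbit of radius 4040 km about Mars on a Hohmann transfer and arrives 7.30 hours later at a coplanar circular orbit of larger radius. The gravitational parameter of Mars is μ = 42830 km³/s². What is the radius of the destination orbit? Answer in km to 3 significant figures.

Transfer time t = 7.30 hours = 26280 s, and t = π√(a_t³/μ).
So a_t = (μ t²/π²)^(1/3) = (42830 × (26280)² / π²)^(1/3) = 14418 km.
Since a_t = (r₁ + r₂)/2, r₂ = 2a_t − r₁ = 2×14418 − 4040 = 24796 km.

r₂ = 24800 km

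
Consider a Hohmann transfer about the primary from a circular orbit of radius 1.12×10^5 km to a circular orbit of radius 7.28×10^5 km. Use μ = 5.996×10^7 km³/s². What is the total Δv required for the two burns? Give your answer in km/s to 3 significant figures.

Semi-major axis of the transfer orbit: a_t = (1.120×10^5 + 7.280×10^5)/2 = 4.200×10^5 km.
At r₁ the circular-orbit speed is v₁ = √(μ/r₁) = 23.13779 km/s.
Transfer-orbit speed at r₁ (v² = μ(2/r − 1/a)): v_p = √[μ(2/r₁ − 1/a_t)] = 30.46231 km/s.
First burn Δv₁ = |v_p − v₁| = 7.325 km/s.
At r₂, v₂ = √(μ/r₂) = 9.0754 km/s.
Transfer-orbit speed at r₂: v_a = √[μ(2/r₂ − 1/a_t)] = 4.6865 km/s.
Second burn Δv₂ = |v₂ − v_a| = 4.389 km/s.
Total Δv = Δv₁ + Δv₂ = 11.71 km/s.

Δv = 11.7 km/s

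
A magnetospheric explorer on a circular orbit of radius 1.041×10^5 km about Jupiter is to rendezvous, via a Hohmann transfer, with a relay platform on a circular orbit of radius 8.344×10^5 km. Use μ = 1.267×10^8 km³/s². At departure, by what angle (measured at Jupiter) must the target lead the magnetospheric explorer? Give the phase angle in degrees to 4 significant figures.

Transfer-ellipse semi-major axis a_t = (r₁ + r₂)/2 = (1.041×10^5 + 8.344×10^5)/2 = 4.6925×10^5 km.
The half-period of the transfer ellipse is t = π√(a_t³/μ) = 89716 s.
Target angular speed ω₂ = √(μ/r₂³) = 1.4768×10^-5 rad/s.
Angle swept by the target during transfer: ω₂·t = 1.3249 rad = 75.91°.
Arrival is 180° from departure on the ellipse, so φ = 180° − 75.91° = 104.1°.

φ = 104.1°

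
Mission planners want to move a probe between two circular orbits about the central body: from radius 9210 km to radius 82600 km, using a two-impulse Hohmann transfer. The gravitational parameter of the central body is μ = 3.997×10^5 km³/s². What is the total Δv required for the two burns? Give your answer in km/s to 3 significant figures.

Δv = 3.46 km/s

Semi-major axis of the transfer orbit: a_t = (9210 + 82600)/2 = 45905 km.
At r₁ the circular-orbit speed is v₁ = √(μ/r₁) = 6.587752 km/s.
On the transfer ellipse at r₁, vis-viva gives v_p = √[μ(2/r₁ − 1/a_t)] = 8.836846 km/s.
First burn Δv₁ = |v_p − v₁| = 2.24909 km/s.
Circular speed at r₂: v₂ = √(μ/r₂) = 2.19977 km/s.
Transfer-orbit speed at r₂: v_a = √[μ(2/r₂ − 1/a_t)] = 0.985319 km/s.
Second burn Δv₂ = |v₂ − v_a| = 1.21445 km/s.
Total Δv = Δv₁ + Δv₂ = 3.464 km/s.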